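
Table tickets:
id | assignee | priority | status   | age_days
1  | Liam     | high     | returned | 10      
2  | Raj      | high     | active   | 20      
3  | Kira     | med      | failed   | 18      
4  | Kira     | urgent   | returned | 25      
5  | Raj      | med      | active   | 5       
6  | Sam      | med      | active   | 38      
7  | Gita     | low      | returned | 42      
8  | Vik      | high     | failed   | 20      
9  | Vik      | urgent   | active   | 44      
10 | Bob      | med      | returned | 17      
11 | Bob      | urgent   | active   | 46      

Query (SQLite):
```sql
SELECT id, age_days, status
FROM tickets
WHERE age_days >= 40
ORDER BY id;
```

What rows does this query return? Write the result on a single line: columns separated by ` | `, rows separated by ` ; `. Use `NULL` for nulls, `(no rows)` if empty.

age_days >= 40: ids {7, 9, 11}

7 | 42 | returned ; 9 | 44 | active ; 11 | 46 | active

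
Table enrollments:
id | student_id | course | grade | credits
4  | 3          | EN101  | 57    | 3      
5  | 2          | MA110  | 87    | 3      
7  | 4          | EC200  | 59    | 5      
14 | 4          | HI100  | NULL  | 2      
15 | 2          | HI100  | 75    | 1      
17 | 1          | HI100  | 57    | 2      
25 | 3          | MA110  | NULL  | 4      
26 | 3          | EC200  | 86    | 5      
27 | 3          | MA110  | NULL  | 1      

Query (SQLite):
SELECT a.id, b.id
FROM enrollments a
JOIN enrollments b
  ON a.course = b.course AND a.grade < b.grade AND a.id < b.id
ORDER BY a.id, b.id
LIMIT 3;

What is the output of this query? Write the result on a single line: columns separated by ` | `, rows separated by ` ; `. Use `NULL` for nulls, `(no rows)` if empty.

7 | 26

Pairs (a,b) with same course, a.grade < b.grade, a.id < b.id.
course groups: EC200:{7,26} EN101:{4} HI100:{14,15,17} MA110:{5,25,27}
Ordered by (a.id, b.id); first 3.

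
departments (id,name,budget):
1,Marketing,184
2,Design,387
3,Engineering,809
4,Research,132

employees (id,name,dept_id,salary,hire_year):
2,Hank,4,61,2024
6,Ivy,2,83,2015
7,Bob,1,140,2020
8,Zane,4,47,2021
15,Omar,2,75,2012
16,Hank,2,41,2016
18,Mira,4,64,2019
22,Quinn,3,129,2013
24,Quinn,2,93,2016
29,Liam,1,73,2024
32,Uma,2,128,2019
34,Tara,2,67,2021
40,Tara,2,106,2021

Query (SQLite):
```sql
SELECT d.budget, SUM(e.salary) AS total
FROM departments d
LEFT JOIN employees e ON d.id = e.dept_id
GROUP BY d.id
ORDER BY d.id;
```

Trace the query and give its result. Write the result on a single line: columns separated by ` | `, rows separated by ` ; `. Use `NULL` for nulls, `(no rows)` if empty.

184 | 213 ; 387 | 593 ; 809 | 129 ; 132 | 172

LEFT JOIN keeps every departments row; unmatched ones get NULL for employees columns.
Group by departments.id and compute SUM(e.salary). SUM over an all-NULL group is NULL.
  1: ids {7, 29} → SUM(e.salary)=213
  2: ids {6, 15, 16, 24, 32, 34, 40} → SUM(e.salary)=593
  3: ids {22} → SUM(e.salary)=129
  4: ids {2, 8, 18} → SUM(e.salary)=172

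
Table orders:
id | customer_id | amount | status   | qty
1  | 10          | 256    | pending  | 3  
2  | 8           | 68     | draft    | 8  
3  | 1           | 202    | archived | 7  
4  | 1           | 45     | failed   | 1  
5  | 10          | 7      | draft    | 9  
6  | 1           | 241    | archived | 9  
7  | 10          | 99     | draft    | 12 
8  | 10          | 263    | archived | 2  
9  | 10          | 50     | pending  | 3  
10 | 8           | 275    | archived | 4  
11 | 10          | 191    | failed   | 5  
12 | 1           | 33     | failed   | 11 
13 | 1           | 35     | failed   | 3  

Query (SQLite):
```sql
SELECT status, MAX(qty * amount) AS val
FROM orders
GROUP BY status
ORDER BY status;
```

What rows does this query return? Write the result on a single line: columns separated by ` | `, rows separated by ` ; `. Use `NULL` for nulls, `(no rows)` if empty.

archived | 2169 ; draft | 1188 ; failed | 955 ; pending | 768

For each row compute qty * amount.
Group by status; take MAX of the expression per group.
  archived: ids {3, 6, 8, 10} → MAX(qty * amount)=2169
  draft: ids {2, 5, 7} → MAX(qty * amount)=1188
  failed: ids {4, 11, 12, 13} → MAX(qty * amount)=955
  pending: ids {1, 9} → MAX(qty * amount)=768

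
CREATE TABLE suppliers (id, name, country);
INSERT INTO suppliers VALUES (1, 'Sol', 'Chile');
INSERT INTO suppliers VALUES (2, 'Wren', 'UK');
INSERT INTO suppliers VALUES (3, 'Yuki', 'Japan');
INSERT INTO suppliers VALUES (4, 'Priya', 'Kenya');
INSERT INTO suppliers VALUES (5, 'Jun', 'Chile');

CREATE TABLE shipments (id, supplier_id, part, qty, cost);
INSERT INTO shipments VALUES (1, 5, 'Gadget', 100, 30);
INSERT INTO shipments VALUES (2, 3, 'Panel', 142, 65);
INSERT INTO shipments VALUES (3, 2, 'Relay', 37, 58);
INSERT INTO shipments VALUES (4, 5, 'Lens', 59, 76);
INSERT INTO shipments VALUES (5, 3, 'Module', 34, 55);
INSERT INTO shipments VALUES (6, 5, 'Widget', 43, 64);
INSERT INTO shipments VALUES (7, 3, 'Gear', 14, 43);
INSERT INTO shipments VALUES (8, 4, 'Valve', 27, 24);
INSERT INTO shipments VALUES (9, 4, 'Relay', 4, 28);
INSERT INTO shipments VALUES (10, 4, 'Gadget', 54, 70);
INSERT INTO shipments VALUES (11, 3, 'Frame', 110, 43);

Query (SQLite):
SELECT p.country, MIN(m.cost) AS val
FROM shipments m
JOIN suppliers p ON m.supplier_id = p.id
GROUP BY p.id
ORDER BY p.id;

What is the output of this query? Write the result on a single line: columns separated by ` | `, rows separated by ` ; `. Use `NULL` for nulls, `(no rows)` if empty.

Join each shipments row to its suppliers via supplier_id.
Group joined rows by suppliers.id; compute MIN(m.cost) per group.
  2: ids {3} → MIN(m.cost)=58
  3: ids {2, 5, 7, 11} → MIN(m.cost)=43
  4: ids {8, 9, 10} → MIN(m.cost)=24
  5: ids {1, 4, 6} → MIN(m.cost)=30

UK | 58 ; Japan | 43 ; Kenya | 24 ; Chile | 30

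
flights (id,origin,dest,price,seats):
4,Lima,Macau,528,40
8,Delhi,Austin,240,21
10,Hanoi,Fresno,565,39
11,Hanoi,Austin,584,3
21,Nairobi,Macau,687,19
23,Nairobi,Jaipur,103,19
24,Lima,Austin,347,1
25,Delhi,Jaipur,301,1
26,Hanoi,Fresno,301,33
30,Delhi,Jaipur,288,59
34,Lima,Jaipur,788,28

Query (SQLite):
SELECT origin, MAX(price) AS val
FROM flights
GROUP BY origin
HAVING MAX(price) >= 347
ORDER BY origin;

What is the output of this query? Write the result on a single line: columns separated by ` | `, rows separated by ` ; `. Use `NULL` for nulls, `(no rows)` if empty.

Hanoi | 584 ; Lima | 788 ; Nairobi | 687

Partition flights by origin; compute MAX(price) within each group.
HAVING: keep groups where MAX(price) >= 347.
  Delhi: ids {8, 25, 30} → MAX(price)=301
  Hanoi: ids {10, 11, 26} → MAX(price)=584
  Lima: ids {4, 24, 34} → MAX(price)=788
  Nairobi: ids {21, 23} → MAX(price)=687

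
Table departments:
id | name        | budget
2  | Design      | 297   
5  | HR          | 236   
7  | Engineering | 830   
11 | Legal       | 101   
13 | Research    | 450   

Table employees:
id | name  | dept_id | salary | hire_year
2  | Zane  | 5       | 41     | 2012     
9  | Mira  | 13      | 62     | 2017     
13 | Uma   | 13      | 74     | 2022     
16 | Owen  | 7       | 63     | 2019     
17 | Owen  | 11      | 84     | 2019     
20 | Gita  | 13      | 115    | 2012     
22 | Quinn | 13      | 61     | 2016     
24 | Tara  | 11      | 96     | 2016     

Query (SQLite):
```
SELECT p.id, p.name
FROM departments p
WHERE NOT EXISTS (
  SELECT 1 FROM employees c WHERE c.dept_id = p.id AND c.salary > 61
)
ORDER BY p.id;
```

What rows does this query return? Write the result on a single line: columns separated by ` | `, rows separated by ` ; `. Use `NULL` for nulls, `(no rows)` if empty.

2 | Design ; 5 | HR

For each departments row, check whether any employees with matching dept_id has salary > 61.
Keep rows where that is false.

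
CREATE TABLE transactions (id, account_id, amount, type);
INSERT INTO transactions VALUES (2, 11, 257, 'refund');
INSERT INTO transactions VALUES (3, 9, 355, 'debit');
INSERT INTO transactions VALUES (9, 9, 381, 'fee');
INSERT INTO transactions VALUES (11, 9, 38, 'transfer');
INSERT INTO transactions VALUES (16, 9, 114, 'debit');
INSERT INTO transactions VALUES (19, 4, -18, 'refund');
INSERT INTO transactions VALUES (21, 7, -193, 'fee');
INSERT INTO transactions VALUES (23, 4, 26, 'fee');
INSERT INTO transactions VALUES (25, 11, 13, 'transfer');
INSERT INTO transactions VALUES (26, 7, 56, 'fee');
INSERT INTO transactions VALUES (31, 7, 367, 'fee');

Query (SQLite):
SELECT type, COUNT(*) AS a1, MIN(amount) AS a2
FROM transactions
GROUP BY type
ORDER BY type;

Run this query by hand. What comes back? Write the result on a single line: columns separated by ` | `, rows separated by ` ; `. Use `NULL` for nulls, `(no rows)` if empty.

Group transactions by type.
Per group compute: COUNT(*), MIN(amount).
  debit: ids {3, 16} → COUNT(*)=2, MIN(amount)=114
  fee: ids {9, 21, 23, 26, 31} → COUNT(*)=5, MIN(amount)=-193
  refund: ids {2, 19} → COUNT(*)=2, MIN(amount)=-18
  transfer: ids {11, 25} → COUNT(*)=2, MIN(amount)=13

debit | 2 | 114 ; fee | 5 | -193 ; refund | 2 | -18 ; transfer | 2 | 13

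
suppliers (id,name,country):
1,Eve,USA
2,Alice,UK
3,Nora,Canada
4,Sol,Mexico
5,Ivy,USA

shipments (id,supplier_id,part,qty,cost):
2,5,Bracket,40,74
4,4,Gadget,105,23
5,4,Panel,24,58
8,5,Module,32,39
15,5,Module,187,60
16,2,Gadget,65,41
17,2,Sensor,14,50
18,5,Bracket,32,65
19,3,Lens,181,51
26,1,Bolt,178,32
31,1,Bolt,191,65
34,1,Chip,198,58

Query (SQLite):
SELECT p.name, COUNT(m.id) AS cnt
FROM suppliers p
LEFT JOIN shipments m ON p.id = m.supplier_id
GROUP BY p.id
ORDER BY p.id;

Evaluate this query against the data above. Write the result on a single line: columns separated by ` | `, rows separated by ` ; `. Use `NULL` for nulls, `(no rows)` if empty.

Eve | 3 ; Alice | 2 ; Nora | 1 ; Sol | 2 ; Ivy | 4

LEFT JOIN keeps every suppliers row; unmatched ones get NULL for shipments columns.
Group by suppliers.id and compute COUNT(m.id). COUNT(col) of an all-NULL group is 0.
  1: ids {26, 31, 34} → COUNT(m.id)=3
  2: ids {16, 17} → COUNT(m.id)=2
  3: ids {19} → COUNT(m.id)=1
  4: ids {4, 5} → COUNT(m.id)=2
  5: ids {2, 8, 15, 18} → COUNT(m.id)=4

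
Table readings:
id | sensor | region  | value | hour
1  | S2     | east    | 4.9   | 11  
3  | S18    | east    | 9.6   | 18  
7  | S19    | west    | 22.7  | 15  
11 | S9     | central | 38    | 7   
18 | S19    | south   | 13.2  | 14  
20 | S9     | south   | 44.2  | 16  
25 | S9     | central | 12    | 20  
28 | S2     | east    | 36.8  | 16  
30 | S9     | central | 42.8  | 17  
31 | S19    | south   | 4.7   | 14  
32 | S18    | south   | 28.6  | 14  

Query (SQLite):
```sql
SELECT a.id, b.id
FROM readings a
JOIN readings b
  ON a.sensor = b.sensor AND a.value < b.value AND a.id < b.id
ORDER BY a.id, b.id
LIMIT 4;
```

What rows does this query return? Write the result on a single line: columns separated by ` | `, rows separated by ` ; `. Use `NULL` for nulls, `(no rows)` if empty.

Pairs (a,b) with same sensor, a.value < b.value, a.id < b.id.
sensor groups: S18:{3,32} S19:{7,18,31} S2:{1,28} S9:{11,20,25,30}
Ordered by (a.id, b.id); first 4.

1 | 28 ; 3 | 32 ; 11 | 20 ; 11 | 30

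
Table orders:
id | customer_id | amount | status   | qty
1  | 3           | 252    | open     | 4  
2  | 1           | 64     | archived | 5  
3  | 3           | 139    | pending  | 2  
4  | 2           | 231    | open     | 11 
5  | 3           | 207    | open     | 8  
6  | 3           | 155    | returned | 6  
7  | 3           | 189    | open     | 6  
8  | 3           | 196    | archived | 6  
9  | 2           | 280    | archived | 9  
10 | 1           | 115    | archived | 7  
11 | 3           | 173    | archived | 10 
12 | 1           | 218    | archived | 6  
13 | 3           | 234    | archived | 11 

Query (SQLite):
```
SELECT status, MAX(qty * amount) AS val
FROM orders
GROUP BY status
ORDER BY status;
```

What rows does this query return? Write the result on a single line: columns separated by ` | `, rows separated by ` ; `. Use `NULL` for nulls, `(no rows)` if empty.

For each row compute qty * amount.
Group by status; take MAX of the expression per group.
  archived: ids {2, 8, 9, 10, 11, 12, 13} → MAX(qty * amount)=2574
  open: ids {1, 4, 5, 7} → MAX(qty * amount)=2541
  pending: ids {3} → MAX(qty * amount)=278
  returned: ids {6} → MAX(qty * amount)=930

archived | 2574 ; open | 2541 ; pending | 278 ; returned | 930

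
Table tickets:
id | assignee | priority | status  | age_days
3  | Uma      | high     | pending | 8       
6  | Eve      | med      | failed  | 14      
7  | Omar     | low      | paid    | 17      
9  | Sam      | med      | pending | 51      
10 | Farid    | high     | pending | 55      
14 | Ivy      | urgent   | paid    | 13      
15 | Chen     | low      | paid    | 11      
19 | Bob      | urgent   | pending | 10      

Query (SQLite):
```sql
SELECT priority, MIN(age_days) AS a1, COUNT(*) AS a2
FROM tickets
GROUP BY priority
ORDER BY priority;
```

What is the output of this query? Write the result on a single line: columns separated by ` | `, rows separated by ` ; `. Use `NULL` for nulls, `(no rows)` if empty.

high | 8 | 2 ; low | 11 | 2 ; med | 14 | 2 ; urgent | 10 | 2

Group tickets by priority.
Per group compute: MIN(age_days), COUNT(*).
  high: ids {3, 10} → MIN(age_days)=8, COUNT(*)=2
  low: ids {7, 15} → MIN(age_days)=11, COUNT(*)=2
  med: ids {6, 9} → MIN(age_days)=14, COUNT(*)=2
  urgent: ids {14, 19} → MIN(age_days)=10, COUNT(*)=2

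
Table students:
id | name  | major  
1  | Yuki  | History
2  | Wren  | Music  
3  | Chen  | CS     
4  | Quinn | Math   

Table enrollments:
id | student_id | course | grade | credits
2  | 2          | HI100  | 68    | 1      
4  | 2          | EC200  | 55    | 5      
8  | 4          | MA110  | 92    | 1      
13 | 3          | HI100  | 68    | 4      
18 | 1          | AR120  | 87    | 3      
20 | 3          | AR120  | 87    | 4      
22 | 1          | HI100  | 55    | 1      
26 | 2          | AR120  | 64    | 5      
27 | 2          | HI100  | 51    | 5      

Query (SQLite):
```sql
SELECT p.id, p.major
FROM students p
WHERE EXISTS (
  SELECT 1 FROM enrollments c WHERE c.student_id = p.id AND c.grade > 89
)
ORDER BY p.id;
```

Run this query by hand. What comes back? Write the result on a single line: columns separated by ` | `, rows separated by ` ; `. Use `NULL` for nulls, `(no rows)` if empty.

4 | Math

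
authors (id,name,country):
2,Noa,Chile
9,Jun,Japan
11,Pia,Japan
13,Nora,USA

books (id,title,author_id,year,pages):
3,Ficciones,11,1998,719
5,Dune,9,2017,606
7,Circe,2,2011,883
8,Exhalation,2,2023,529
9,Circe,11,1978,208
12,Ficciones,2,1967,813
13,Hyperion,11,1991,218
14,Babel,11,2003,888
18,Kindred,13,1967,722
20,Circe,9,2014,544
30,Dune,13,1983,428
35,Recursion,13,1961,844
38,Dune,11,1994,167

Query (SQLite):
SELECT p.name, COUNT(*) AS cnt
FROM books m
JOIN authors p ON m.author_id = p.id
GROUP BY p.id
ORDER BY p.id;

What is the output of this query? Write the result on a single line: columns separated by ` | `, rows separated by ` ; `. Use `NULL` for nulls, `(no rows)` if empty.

Join each books row to its authors via author_id.
Group joined rows by authors.id; compute COUNT(*) per group.
  2: ids {7, 8, 12} → COUNT(*)=3
  9: ids {5, 20} → COUNT(*)=2
  11: ids {3, 9, 13, 14, 38} → COUNT(*)=5
  13: ids {18, 30, 35} → COUNT(*)=3

Noa | 3 ; Jun | 2 ; Pia | 5 ; Nora | 3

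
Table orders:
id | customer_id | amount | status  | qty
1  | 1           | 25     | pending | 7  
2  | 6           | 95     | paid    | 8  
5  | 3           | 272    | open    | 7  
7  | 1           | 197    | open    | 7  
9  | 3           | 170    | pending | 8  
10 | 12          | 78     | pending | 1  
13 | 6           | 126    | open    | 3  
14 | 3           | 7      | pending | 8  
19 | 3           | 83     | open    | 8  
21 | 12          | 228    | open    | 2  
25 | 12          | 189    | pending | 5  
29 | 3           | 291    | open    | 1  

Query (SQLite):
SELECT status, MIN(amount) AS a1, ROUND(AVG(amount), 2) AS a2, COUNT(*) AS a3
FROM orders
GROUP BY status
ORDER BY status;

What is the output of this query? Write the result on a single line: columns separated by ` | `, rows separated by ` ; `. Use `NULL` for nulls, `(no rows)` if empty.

Group orders by status.
Per group compute: MIN(amount), ROUND(AVG(amount), 2), COUNT(*).
  open: ids {5, 7, 13, 19, 21, 29} → MIN(amount)=83, ROUND(AVG(amount), 2)=199.5, COUNT(*)=6
  paid: ids {2} → MIN(amount)=95, ROUND(AVG(amount), 2)=95, COUNT(*)=1
  pending: ids {1, 9, 10, 14, 25} → MIN(amount)=7, ROUND(AVG(amount), 2)=93.8, COUNT(*)=5

open | 83 | 199.5 | 6 ; paid | 95 | 95 | 1 ; pending | 7 | 93.8 | 5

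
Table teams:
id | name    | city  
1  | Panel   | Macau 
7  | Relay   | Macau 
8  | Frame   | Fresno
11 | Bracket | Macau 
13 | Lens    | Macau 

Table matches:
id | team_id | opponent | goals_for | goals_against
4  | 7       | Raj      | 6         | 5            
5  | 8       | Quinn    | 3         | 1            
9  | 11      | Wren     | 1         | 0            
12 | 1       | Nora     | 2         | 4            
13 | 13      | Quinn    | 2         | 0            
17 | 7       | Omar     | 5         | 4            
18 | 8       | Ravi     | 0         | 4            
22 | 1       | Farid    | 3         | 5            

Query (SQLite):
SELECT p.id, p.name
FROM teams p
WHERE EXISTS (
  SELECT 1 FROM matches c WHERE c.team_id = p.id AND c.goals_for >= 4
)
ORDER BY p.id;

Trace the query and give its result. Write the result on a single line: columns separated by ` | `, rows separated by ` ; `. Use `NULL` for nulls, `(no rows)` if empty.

For each teams row, check whether any matches with matching team_id has goals_for >= 4.
Keep rows where that is true.

7 | Relay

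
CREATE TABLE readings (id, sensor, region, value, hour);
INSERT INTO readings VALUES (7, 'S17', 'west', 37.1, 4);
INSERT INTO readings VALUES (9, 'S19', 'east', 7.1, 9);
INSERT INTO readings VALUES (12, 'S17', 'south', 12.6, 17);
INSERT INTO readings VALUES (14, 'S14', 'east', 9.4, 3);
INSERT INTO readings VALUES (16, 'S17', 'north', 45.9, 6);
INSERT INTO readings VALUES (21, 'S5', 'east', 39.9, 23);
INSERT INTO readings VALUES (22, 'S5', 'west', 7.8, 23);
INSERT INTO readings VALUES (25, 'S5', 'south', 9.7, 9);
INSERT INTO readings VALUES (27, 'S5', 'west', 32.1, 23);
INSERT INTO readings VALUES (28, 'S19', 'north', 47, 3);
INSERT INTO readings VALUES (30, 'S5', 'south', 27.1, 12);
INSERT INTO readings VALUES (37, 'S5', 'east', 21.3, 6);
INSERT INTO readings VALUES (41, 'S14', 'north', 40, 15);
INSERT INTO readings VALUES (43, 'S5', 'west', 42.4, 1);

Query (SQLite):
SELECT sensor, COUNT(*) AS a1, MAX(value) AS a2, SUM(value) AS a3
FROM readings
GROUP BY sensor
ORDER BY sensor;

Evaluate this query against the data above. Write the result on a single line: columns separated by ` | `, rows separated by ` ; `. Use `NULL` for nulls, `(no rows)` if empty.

S14 | 2 | 40 | 49.4 ; S17 | 3 | 45.9 | 95.6 ; S19 | 2 | 47 | 54.1 ; S5 | 7 | 42.4 | 180.3

Group readings by sensor.
Per group compute: COUNT(*), MAX(value), SUM(value).
  S14: ids {14, 41} → COUNT(*)=2, MAX(value)=40, SUM(value)=49.4
  S17: ids {7, 12, 16} → COUNT(*)=3, MAX(value)=45.9, SUM(value)=95.6
  S19: ids {9, 28} → COUNT(*)=2, MAX(value)=47, SUM(value)=54.1
  S5: ids {21, 22, 25, 27, 30, 37, 43} → COUNT(*)=7, MAX(value)=42.4, SUM(value)=180.3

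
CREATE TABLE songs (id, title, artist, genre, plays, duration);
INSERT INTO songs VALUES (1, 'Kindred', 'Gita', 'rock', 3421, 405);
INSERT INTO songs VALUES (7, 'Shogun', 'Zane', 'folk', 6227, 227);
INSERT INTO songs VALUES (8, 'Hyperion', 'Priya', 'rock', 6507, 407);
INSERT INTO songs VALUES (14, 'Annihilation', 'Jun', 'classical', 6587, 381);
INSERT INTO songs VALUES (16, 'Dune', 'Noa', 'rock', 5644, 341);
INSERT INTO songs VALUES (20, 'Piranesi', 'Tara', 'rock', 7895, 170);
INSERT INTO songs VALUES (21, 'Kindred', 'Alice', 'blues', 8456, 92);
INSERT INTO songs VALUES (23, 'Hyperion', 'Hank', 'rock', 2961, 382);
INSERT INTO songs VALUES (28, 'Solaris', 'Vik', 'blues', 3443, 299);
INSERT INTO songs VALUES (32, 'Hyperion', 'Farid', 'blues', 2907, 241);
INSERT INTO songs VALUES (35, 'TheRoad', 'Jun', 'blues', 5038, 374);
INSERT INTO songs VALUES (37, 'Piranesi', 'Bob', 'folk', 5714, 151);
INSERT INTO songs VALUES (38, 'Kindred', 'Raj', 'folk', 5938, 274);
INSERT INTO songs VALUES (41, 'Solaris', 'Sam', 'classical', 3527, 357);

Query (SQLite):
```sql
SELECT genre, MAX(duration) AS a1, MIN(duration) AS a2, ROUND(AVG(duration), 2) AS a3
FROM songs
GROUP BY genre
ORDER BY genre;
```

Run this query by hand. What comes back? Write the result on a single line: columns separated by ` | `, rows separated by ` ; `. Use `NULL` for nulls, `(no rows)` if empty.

blues | 374 | 92 | 251.5 ; classical | 381 | 357 | 369 ; folk | 274 | 151 | 217.33 ; rock | 407 | 170 | 341

Group songs by genre.
Per group compute: MAX(duration), MIN(duration), ROUND(AVG(duration), 2).
  blues: ids {21, 28, 32, 35} → MAX(duration)=374, MIN(duration)=92, ROUND(AVG(duration), 2)=251.5
  classical: ids {14, 41} → MAX(duration)=381, MIN(duration)=357, ROUND(AVG(duration), 2)=369
  folk: ids {7, 37, 38} → MAX(duration)=274, MIN(duration)=151, ROUND(AVG(duration), 2)=217.33
  rock: ids {1, 8, 16, 20, 23} → MAX(duration)=407, MIN(duration)=170, ROUND(AVG(duration), 2)=341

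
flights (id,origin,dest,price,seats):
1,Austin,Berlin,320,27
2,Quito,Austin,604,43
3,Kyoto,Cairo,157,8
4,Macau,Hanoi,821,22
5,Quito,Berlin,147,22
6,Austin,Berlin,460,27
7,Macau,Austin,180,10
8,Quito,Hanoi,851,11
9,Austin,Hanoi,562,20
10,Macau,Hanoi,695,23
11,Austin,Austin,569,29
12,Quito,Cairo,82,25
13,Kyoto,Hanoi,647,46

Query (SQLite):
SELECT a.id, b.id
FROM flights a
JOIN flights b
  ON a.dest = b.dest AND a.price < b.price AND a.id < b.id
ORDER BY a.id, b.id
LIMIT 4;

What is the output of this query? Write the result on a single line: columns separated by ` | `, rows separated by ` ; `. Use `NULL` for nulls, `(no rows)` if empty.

Pairs (a,b) with same dest, a.price < b.price, a.id < b.id.
dest groups: Austin:{2,7,11} Berlin:{1,5,6} Cairo:{3,12} Hanoi:{4,8,9,10,13}
Ordered by (a.id, b.id); first 4.

1 | 6 ; 4 | 8 ; 5 | 6 ; 7 | 11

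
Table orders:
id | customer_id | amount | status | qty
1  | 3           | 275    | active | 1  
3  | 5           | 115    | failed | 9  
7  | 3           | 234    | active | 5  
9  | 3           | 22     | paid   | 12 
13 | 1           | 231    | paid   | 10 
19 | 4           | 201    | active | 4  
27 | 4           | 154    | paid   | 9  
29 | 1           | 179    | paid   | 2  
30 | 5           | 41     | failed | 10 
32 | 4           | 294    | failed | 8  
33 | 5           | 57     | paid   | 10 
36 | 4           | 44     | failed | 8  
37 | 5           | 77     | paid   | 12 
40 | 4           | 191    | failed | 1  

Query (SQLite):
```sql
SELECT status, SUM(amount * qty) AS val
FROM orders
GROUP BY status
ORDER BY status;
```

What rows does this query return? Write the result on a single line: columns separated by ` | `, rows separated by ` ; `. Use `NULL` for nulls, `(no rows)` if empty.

active | 2249 ; failed | 4340 ; paid | 5812

For each row compute amount * qty.
Group by status; take SUM of the expression per group.
  active: ids {1, 7, 19} → SUM(amount * qty)=2249
  failed: ids {3, 30, 32, 36, 40} → SUM(amount * qty)=4340
  paid: ids {9, 13, 27, 29, 33, 37} → SUM(amount * qty)=5812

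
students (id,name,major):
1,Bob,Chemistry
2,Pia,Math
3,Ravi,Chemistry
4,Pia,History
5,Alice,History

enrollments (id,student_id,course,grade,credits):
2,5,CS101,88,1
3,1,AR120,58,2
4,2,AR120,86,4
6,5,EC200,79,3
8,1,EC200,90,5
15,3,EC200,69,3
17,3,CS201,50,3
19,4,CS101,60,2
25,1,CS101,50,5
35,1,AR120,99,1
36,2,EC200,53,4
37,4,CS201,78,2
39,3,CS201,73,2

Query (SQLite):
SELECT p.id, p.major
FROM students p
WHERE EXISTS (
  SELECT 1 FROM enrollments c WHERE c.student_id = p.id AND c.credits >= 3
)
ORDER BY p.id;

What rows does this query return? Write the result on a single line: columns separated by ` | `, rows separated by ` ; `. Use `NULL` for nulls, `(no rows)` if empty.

For each students row, check whether any enrollments with matching student_id has credits >= 3.
Keep rows where that is true.

1 | Chemistry ; 2 | Math ; 3 | Chemistry ; 5 | History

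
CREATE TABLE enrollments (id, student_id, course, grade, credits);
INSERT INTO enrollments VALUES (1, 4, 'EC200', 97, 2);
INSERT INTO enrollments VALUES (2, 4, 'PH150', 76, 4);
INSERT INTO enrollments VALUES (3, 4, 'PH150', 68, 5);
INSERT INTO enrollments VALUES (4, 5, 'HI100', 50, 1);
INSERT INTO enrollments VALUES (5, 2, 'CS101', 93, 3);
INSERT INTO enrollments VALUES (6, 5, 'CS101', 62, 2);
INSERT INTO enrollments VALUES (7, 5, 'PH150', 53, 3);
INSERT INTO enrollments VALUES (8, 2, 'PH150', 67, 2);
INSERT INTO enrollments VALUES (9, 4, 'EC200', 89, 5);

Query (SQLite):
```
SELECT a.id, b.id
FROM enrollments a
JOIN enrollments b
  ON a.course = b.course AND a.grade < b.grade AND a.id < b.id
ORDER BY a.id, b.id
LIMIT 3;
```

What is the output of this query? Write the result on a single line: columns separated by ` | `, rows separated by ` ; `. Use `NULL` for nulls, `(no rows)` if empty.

7 | 8

Pairs (a,b) with same course, a.grade < b.grade, a.id < b.id.
course groups: CS101:{5,6} EC200:{1,9} HI100:{4} PH150:{2,3,7,8}
Ordered by (a.id, b.id); first 3.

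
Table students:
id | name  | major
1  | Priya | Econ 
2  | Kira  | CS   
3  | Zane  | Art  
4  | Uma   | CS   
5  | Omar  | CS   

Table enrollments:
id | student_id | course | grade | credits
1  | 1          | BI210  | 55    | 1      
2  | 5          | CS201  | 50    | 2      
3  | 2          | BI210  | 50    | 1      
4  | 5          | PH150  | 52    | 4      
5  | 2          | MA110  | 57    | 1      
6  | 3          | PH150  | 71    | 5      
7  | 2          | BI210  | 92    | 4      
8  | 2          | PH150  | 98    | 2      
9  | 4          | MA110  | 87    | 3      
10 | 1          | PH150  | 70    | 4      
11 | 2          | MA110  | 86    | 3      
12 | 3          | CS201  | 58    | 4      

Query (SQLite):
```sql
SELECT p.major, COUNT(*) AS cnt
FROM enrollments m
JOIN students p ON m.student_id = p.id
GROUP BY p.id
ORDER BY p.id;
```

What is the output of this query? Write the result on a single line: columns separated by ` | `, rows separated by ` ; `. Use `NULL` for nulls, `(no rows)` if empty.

Econ | 2 ; CS | 5 ; Art | 2 ; CS | 1 ; CS | 2

Join each enrollments row to its students via student_id.
Group joined rows by students.id; compute COUNT(*) per group.
  1: ids {1, 10} → COUNT(*)=2
  2: ids {3, 5, 7, 8, 11} → COUNT(*)=5
  3: ids {6, 12} → COUNT(*)=2
  4: ids {9} → COUNT(*)=1
  5: ids {2, 4} → COUNT(*)=2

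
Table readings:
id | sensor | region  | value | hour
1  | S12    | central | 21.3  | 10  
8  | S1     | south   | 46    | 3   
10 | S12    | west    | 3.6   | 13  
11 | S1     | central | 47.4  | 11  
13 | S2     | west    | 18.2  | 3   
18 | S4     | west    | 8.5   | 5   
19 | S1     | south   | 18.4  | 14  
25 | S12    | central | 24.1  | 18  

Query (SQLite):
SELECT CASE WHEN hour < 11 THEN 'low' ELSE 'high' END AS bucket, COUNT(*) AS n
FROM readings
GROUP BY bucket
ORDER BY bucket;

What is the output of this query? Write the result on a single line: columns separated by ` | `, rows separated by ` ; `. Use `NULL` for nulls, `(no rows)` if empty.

high | 4 ; low | 4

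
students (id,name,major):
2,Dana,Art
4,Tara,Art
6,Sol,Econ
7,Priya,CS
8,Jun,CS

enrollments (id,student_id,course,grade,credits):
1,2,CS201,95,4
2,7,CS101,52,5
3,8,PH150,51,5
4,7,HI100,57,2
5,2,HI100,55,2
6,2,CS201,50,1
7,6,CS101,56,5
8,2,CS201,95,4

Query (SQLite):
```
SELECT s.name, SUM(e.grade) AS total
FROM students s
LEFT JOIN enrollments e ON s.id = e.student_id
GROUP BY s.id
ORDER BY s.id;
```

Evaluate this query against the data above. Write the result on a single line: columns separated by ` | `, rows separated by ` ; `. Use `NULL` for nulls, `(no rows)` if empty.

Dana | 295 ; Tara | NULL ; Sol | 56 ; Priya | 109 ; Jun | 51

LEFT JOIN keeps every students row; unmatched ones get NULL for enrollments columns.
Group by students.id and compute SUM(e.grade). SUM over an all-NULL group is NULL.
  2: ids {1, 5, 6, 8} → SUM(e.grade)=295
  4: ids {—} → SUM(e.grade)=NULL
  6: ids {7} → SUM(e.grade)=56
  7: ids {2, 4} → SUM(e.grade)=109
  8: ids {3} → SUM(e.grade)=51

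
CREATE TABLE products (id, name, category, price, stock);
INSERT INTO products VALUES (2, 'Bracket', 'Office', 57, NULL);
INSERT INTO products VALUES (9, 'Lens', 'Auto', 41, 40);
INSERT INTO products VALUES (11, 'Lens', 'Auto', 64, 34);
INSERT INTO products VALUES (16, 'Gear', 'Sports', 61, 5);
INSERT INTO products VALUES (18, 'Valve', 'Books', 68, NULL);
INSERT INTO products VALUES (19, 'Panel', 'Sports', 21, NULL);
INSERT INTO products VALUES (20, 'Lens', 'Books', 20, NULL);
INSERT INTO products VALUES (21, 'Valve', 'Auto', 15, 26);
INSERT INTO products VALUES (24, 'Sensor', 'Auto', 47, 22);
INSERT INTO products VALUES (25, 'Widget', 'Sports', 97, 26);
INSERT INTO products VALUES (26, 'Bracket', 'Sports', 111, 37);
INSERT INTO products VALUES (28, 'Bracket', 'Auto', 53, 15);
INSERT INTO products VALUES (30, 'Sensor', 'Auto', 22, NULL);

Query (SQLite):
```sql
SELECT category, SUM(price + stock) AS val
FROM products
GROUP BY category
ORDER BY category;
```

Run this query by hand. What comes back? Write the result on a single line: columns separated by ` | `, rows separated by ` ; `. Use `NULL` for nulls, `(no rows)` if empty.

For each row compute price + stock.
Group by category; take SUM of the expression per group.
  Auto: ids {9, 11, 21, 24, 28, 30} → SUM(price + stock)=357
  Books: ids {18, 20} → SUM(price + stock)=NULL
  Office: ids {2} → SUM(price + stock)=NULL
  Sports: ids {16, 19, 25, 26} → SUM(price + stock)=337

Auto | 357 ; Books | NULL ; Office | NULL ; Sports | 337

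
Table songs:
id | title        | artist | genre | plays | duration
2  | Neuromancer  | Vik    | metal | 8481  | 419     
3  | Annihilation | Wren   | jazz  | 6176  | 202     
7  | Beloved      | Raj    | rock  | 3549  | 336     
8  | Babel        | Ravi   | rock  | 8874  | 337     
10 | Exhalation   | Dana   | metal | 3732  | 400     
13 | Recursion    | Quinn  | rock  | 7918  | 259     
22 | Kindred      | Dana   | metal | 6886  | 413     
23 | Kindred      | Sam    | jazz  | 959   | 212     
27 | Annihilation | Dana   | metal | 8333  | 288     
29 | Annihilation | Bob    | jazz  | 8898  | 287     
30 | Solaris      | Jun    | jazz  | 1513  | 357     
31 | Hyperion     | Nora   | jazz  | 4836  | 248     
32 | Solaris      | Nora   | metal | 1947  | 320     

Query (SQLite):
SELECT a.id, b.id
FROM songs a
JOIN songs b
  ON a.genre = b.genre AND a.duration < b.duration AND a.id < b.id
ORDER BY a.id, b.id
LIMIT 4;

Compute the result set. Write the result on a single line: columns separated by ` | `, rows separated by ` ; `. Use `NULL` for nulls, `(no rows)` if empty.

Pairs (a,b) with same genre, a.duration < b.duration, a.id < b.id.
genre groups: jazz:{3,23,29,30,31} metal:{2,10,22,27,32} rock:{7,8,13}
Ordered by (a.id, b.id); first 4.

3 | 23 ; 3 | 29 ; 3 | 30 ; 3 | 31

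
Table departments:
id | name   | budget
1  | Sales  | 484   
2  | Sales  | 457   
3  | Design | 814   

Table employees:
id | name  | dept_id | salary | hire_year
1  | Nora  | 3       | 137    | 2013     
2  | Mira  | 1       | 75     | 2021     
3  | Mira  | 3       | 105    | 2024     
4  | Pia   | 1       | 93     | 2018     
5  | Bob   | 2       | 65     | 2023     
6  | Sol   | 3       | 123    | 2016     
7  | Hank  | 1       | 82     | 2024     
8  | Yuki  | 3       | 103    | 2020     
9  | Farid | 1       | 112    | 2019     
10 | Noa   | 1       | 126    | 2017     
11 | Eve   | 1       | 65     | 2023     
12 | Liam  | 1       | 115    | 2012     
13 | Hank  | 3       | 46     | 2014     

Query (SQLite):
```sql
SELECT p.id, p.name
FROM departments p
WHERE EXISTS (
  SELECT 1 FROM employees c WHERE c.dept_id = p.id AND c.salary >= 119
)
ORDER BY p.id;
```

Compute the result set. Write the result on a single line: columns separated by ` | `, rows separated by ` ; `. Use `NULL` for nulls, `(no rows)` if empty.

For each departments row, check whether any employees with matching dept_id has salary >= 119.
Keep rows where that is true.

1 | Sales ; 3 | Design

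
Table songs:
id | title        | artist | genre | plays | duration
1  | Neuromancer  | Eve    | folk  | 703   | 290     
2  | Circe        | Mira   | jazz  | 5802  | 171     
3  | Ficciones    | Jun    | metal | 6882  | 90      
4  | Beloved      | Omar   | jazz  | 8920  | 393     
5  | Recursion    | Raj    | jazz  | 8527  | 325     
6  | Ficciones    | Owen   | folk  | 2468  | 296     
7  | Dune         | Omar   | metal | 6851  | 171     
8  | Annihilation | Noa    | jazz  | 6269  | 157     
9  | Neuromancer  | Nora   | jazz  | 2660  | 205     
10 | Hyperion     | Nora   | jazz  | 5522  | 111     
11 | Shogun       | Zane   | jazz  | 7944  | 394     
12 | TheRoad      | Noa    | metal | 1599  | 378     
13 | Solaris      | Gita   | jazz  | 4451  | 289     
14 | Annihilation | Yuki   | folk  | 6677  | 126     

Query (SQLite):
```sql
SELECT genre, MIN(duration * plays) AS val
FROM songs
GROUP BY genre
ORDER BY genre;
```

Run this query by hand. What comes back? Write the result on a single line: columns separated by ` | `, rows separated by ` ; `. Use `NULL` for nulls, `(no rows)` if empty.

folk | 203870 ; jazz | 545300 ; metal | 604422

For each row compute duration * plays.
Group by genre; take MIN of the expression per group.
  folk: ids {1, 6, 14} → MIN(duration * plays)=203870
  jazz: ids {2, 4, 5, 8, 9, 10, 11, 13} → MIN(duration * plays)=545300
  metal: ids {3, 7, 12} → MIN(duration * plays)=604422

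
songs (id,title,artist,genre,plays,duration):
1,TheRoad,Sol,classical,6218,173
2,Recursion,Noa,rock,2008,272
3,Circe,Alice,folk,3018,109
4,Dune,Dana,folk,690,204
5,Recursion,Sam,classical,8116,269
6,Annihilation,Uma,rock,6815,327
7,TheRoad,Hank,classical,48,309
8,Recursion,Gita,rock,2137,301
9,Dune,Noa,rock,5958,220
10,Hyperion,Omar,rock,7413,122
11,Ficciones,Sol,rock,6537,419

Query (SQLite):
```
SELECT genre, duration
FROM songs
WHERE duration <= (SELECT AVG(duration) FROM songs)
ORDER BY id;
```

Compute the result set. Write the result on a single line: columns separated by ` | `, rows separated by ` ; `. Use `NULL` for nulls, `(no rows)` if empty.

Scalar subquery: AVG(duration) over all songs rows = 247.727273 (≈; comparison uses full precision).
Keep rows where duration <= that value.

classical | 173 ; folk | 109 ; folk | 204 ; rock | 220 ; rock | 122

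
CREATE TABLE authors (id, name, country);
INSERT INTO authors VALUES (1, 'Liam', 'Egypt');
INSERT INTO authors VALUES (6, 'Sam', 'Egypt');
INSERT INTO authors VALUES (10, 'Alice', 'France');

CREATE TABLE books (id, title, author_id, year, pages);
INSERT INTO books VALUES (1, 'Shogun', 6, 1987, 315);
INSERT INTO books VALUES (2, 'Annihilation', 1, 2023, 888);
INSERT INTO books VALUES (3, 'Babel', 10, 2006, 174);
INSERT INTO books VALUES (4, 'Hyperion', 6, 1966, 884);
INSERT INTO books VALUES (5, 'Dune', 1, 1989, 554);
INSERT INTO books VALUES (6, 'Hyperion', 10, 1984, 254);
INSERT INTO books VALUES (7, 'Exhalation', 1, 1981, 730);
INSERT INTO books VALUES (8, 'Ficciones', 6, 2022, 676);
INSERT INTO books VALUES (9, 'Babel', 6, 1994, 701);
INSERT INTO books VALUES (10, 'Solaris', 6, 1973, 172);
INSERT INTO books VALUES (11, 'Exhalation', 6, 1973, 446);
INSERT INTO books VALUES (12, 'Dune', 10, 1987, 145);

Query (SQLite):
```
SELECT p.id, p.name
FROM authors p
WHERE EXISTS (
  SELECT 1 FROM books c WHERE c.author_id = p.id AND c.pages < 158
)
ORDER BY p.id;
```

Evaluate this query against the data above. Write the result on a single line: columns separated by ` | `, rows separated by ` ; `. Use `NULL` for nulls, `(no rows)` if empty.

For each authors row, check whether any books with matching author_id has pages < 158.
Keep rows where that is true.

10 | Alice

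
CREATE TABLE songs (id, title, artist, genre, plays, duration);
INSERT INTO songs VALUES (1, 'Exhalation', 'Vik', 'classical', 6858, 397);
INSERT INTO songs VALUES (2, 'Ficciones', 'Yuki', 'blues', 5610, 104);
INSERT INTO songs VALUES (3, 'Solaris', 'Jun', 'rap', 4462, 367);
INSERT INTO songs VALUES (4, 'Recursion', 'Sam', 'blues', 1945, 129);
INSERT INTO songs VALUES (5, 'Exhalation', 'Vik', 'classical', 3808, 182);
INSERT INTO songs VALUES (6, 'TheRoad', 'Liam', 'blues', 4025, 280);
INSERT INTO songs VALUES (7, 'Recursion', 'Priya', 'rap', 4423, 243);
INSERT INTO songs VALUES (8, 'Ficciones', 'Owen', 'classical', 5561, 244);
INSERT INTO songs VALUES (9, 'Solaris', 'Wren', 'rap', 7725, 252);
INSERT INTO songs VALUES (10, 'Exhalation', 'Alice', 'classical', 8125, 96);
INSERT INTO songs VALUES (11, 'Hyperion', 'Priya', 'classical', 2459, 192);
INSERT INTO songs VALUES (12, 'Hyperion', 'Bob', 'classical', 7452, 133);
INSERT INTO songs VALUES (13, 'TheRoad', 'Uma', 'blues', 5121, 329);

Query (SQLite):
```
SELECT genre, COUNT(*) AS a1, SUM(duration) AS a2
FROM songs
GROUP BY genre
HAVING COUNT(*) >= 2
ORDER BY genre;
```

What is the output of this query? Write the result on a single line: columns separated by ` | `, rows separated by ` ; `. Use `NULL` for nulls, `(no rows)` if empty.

Group songs by genre.
Per group compute: COUNT(*), SUM(duration).
HAVING: drop groups with fewer than 2 rows.
  blues: ids {2, 4, 6, 13} → COUNT(*)=4, SUM(duration)=842
  classical: ids {1, 5, 8, 10, 11, 12} → COUNT(*)=6, SUM(duration)=1244
  rap: ids {3, 7, 9} → COUNT(*)=3, SUM(duration)=862

blues | 4 | 842 ; classical | 6 | 1244 ; rap | 3 | 862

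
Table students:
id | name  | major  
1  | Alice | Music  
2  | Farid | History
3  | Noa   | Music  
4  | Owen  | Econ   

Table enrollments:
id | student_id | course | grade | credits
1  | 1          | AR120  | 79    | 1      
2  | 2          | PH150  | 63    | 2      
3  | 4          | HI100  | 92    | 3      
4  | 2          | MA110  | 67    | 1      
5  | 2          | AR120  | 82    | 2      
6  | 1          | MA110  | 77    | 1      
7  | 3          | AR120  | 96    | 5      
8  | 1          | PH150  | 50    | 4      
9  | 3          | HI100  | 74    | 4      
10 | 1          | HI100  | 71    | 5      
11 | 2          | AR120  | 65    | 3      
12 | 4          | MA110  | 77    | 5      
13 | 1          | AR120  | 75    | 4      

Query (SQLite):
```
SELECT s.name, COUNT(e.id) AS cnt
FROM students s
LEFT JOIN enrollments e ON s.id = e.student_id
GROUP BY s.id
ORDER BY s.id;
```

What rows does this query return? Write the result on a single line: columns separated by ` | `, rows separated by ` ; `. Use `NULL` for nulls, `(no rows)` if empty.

LEFT JOIN keeps every students row; unmatched ones get NULL for enrollments columns.
Group by students.id and compute COUNT(e.id). COUNT(col) of an all-NULL group is 0.
  1: ids {1, 6, 8, 10, 13} → COUNT(e.id)=5
  2: ids {2, 4, 5, 11} → COUNT(e.id)=4
  3: ids {7, 9} → COUNT(e.id)=2
  4: ids {3, 12} → COUNT(e.id)=2

Alice | 5 ; Farid | 4 ; Noa | 2 ; Owen | 2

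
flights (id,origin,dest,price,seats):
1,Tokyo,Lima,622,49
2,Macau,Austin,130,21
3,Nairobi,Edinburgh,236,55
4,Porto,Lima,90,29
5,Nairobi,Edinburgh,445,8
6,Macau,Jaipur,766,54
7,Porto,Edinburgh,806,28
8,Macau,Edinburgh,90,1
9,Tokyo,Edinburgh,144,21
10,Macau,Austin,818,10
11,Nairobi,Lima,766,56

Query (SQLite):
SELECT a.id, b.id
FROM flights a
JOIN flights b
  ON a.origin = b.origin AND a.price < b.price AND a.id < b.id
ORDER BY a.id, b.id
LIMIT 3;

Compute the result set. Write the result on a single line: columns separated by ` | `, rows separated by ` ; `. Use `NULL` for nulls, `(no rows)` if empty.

Pairs (a,b) with same origin, a.price < b.price, a.id < b.id.
origin groups: Macau:{2,6,8,10} Nairobi:{3,5,11} Porto:{4,7} Tokyo:{1,9}
Ordered by (a.id, b.id); first 3.

2 | 6 ; 2 | 10 ; 3 | 5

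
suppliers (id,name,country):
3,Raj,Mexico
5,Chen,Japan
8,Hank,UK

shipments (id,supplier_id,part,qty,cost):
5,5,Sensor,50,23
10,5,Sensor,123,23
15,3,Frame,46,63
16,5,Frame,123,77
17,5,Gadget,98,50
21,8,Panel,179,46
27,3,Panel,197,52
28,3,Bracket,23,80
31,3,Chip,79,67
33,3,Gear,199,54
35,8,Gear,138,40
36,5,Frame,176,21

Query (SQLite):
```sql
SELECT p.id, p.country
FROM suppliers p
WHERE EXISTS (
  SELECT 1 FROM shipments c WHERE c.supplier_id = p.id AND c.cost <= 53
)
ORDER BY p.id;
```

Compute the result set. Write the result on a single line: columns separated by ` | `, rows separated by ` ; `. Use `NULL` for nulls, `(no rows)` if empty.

3 | Mexico ; 5 | Japan ; 8 | UK

For each suppliers row, check whether any shipments with matching supplier_id has cost <= 53.
Keep rows where that is true.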